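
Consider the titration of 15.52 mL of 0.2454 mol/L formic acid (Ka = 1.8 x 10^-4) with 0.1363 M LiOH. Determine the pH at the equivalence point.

n(HCOOH) = 0.2454 x 0.01552 = 0.003809 mol; V(LiOH) at equivalence = 0.003809/0.1363 = 0.02794 L.
At equivalence all the acid is converted to HCOO-; total volume = 0.01552 + 0.02794 = 0.04346 L, so [HCOO-] = 0.003809/0.04346 = 0.08763 M.
Kb = Kw/Ka = 1.0e-14 / 1.8 x 10^-4 = 5.56e-11.
[OH^-] = sqrt(Kb x [HCOO-]) = sqrt(5.56e-11 x 0.08763) = 2.21e-6 M.
pOH = 5.66, so pH = 14.00 - 5.66 = 8.34.

8.34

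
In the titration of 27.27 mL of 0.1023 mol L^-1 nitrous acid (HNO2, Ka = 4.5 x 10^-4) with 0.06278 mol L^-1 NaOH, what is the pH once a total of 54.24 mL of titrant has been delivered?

11.88

n(acid) = 0.1023 x 0.02727 = 0.002790 mol; n(NaOH) added = 0.06278 x 0.05424 = 0.003405 mol.
Base is in excess by 0.003405 - 0.002790 = 0.0006155 mol in a total volume of 0.08151 L.
[OH^-] = 0.0006155/0.08151 = 0.007551 M, so pOH = 2.12 and pH = 14.00 - 2.12 = 11.88.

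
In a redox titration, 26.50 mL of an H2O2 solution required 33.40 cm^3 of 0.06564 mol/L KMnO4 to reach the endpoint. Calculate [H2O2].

n(KMnO4) = 0.06564 x 0.03340 = 0.002192 mol.
From the balanced equation, 2 mol KMnO4 reacts with 5 mol H2O2, so n(H2O2) = 0.002192 x 5/2 = 0.005481 mol.
[H2O2] = 0.005481 / 0.02650 L = 0.207 M.

0.207 M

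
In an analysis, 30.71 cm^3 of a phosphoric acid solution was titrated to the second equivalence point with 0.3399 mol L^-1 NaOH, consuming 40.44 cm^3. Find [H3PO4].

n(NaOH) = 0.3399 x 0.04044 = 0.01375 mol.
At the second equivalence point, 2 mol OH^- react per mol H3PO4, so n(H3PO4) = 0.01375 / 2 = 0.006873 mol.
[H3PO4] = 0.006873 / 0.03071 L = 0.224 M.

0.224 M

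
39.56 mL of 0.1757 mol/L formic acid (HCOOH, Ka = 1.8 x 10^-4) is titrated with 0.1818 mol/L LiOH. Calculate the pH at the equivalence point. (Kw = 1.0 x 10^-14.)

8.35

n(HCOOH) = 0.1757 x 0.03956 = 0.006951 mol; V(LiOH) at equivalence = 0.006951/0.1818 = 0.03823 L.
At equivalence all the acid is converted to HCOO-; total volume = 0.03956 + 0.03823 = 0.07779 L, so [HCOO-] = 0.006951/0.07779 = 0.08935 M.
Kb = Kw/Ka = 1.0e-14 / 1.8 x 10^-4 = 5.56e-11.
[OH^-] = sqrt(Kb x [HCOO-]) = sqrt(5.56e-11 x 0.08935) = 2.23e-6 M.
pOH = 5.65, so pH = 14.00 - 5.65 = 8.35.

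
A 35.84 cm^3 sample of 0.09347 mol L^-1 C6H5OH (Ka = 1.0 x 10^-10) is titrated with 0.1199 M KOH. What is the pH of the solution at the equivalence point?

n(C6H5OH) = 0.09347 x 0.03584 = 0.003350 mol; V(KOH) at equivalence = 0.003350/0.1199 = 0.02794 L.
At equivalence all the acid is converted to C6H5O-; total volume = 0.03584 + 0.02794 = 0.06378 L, so [C6H5O-] = 0.003350/0.06378 = 0.05252 M.
Kb = Kw/Ka = 1.0e-14 / 1.0 x 10^-10 = 0.000100.
[OH^-] = sqrt(Kb x [C6H5O-]) = sqrt(0.000100 x 0.05252) = 0.00229 M.
pOH = 2.64, so pH = 14.00 - 2.64 = 11.36.

11.36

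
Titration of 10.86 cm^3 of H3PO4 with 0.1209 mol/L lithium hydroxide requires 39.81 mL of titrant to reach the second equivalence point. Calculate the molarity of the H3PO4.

0.222 M

n(LiOH) = 0.1209 x 0.03981 = 0.004813 mol.
At the second equivalence point, 2 mol OH^- react per mol H3PO4, so n(H3PO4) = 0.004813 / 2 = 0.002407 mol.
[H3PO4] = 0.002407 / 0.01086 L = 0.222 M.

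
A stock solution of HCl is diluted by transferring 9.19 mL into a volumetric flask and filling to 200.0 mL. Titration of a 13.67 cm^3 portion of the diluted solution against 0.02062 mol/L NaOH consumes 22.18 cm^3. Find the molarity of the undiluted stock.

0.728 M

n(NaOH) = 0.02062 x 0.02218 = 0.0004574 mol.
n(HCl) in the aliquot = 0.0004574 mol.
[diluted HCl] = 0.0004574 / 0.01367 = 0.03346 M.
Dilution factor = 200.0/9.190 = 21.76, so [stock] = 0.03346 x 21.76 = 0.728 M.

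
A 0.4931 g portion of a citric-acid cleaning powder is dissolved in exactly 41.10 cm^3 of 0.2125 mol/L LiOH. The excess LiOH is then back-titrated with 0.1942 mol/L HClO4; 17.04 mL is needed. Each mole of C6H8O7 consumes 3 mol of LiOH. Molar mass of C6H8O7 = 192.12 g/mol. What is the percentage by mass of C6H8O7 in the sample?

Total n(LiOH) added = 0.2125 x 0.04110 = 0.008734 mol.
n(HClO4) used = 0.1942 x 0.01704 = 0.003309 mol, which equals the excess n(LiOH).
So n(LiOH) consumed by the sample = 0.008734 - 0.003309 = 0.005425 mol.
n(C6H8O7) = 0.005425 / 3 = 0.001808 mol.
mass C6H8O7 = 0.001808 x 192.12 = 0.3474 g, so %C6H8O7 = 0.3474/0.4931 x 100 = 70.5%.

70.5%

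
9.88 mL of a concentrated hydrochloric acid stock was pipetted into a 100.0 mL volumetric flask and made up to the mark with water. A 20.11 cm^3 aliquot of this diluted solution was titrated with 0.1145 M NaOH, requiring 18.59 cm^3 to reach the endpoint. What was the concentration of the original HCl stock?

n(NaOH) = 0.1145 x 0.01859 = 0.002129 mol.
n(HCl) in the aliquot = 0.002129 mol.
[diluted HCl] = 0.002129 / 0.02011 = 0.1058 M.
Dilution factor = 100.0/9.880 = 10.12, so [stock] = 0.1058 x 10.12 = 1.07 M.

1.07 M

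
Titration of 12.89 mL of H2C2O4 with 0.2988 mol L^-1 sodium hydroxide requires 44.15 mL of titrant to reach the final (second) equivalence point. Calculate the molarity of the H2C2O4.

n(NaOH) = 0.2988 x 0.04415 = 0.01319 mol.
At the final (second) equivalence point, 2 mol OH^- react per mol H2C2O4, so n(H2C2O4) = 0.01319 / 2 = 0.006596 mol.
[H2C2O4] = 0.006596 / 0.01289 L = 0.512 M.

0.512 M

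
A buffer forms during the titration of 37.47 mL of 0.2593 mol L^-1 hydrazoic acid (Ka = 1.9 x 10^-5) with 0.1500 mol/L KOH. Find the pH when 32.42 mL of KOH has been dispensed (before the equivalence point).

4.72

Initial n(HN3) = 0.2593 x 0.03747 = 0.009716 mol.
n(KOH) added = 0.1500 x 0.03242 = 0.004863 mol, converting that many moles of HN3 to N3-.
Remaining n(HN3) = 0.004853 mol; n(N3-) = 0.004863 mol.
By Henderson-Hasselbalch, pH = pKa + log([A^-]/[HA]) = 4.72 + log(0.004863/0.004853) = 4.72 + (+0.00) = 4.72.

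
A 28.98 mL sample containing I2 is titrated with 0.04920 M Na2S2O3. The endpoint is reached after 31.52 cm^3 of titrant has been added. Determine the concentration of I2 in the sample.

0.0268 M

n(Na2S2O3) = 0.04920 x 0.03152 = 0.001551 mol.
From the balanced equation, 2 mol Na2S2O3 reacts with 1 mol I2, so n(I2) = 0.001551 x 1/2 = 0.0007754 mol.
[I2] = 0.0007754 / 0.02898 L = 0.0268 M.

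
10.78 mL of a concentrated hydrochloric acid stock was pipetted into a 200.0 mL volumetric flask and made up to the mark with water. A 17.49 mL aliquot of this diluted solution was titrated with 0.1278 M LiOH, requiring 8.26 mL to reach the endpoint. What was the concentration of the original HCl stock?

n(LiOH) = 0.1278 x 0.008260 = 0.001056 mol.
n(HCl) in the aliquot = 0.001056 mol.
[diluted HCl] = 0.001056 / 0.01749 = 0.06036 M.
Dilution factor = 200.0/10.78 = 18.55, so [stock] = 0.06036 x 18.55 = 1.12 M.

1.12 M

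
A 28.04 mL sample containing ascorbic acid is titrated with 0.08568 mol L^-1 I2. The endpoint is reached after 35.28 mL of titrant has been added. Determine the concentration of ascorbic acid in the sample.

n(I2) = 0.08568 x 0.03528 = 0.003023 mol.
From the balanced equation, 1 mol I2 reacts with 1 mol ascorbic acid, so n(ascorbic acid) = 0.003023 x 1/1 = 0.003023 mol.
[ascorbic acid] = 0.003023 / 0.02804 L = 0.108 M.

0.108 M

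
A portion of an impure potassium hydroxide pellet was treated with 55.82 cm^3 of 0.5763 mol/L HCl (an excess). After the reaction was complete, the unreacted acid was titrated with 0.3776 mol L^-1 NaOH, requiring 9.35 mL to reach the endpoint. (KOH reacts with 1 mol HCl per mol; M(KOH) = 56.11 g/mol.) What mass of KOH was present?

Total n(HCl) added = 0.5763 x 0.05582 = 0.03217 mol.
n(NaOH) used = 0.3776 x 0.009350 = 0.003531 mol, which equals the excess n(HCl).
So n(HCl) consumed by the sample = 0.03217 - 0.003531 = 0.02864 mol.
n(KOH) = 0.02864 / 1 = 0.02864 mol.
mass = 0.02864 mol x 56.11 g/mol = 1.61 g.

1.61 g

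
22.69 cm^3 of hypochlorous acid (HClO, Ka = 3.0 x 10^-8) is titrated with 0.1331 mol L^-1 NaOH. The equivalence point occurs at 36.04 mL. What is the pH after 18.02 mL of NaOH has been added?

18.02 mL is exactly half the equivalence volume (36.04/2), i.e. the half-equivalence point.
There, n(HA) = n(A^-), so pH = pKa = -log(3.0 x 10^-8) = 7.52.

7.52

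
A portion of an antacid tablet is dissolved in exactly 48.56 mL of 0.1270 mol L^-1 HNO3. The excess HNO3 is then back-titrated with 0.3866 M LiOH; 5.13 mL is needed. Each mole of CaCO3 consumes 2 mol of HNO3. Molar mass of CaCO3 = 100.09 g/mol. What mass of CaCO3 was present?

Total n(HNO3) added = 0.1270 x 0.04856 = 0.006167 mol.
n(LiOH) used = 0.3866 x 0.005130 = 0.001983 mol, which equals the excess n(HNO3).
So n(HNO3) consumed by the sample = 0.006167 - 0.001983 = 0.004184 mol.
n(CaCO3) = 0.004184 / 2 = 0.002092 mol.
mass = 0.002092 mol x 100.09 g/mol = 0.209 g.

0.209 g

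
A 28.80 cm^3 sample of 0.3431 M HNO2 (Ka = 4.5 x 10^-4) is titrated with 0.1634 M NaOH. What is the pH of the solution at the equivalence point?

n(HNO2) = 0.3431 x 0.02880 = 0.009881 mol; V(NaOH) at equivalence = 0.009881/0.1634 = 0.06047 L.
At equivalence all the acid is converted to NO2-; total volume = 0.02880 + 0.06047 = 0.08927 L, so [NO2-] = 0.009881/0.08927 = 0.1107 M.
Kb = Kw/Ka = 1.0e-14 / 4.5 x 10^-4 = 2.22e-11.
[OH^-] = sqrt(Kb x [NO2-]) = sqrt(2.22e-11 x 0.1107) = 1.57e-6 M.
pOH = 5.80, so pH = 14.00 - 5.80 = 8.20.

8.20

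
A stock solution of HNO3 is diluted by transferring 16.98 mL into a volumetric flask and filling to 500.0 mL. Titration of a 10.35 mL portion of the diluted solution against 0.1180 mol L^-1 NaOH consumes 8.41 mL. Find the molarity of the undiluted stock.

2.82 M

n(NaOH) = 0.1180 x 0.008410 = 0.0009924 mol.
n(HNO3) in the aliquot = 0.0009924 mol.
[diluted HNO3] = 0.0009924 / 0.01035 = 0.09588 M.
Dilution factor = 500.0/16.98 = 29.45, so [stock] = 0.09588 x 29.45 = 2.82 M.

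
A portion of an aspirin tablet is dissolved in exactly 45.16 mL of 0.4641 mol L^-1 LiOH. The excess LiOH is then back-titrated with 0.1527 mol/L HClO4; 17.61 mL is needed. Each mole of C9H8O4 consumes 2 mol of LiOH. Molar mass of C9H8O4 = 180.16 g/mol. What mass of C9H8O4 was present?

1.65 g

Total n(LiOH) added = 0.4641 x 0.04516 = 0.02096 mol.
n(HClO4) used = 0.1527 x 0.01761 = 0.002689 mol, which equals the excess n(LiOH).
So n(LiOH) consumed by the sample = 0.02096 - 0.002689 = 0.01827 mol.
n(C9H8O4) = 0.01827 / 2 = 0.009135 mol.
mass = 0.009135 mol x 180.16 g/mol = 1.65 g.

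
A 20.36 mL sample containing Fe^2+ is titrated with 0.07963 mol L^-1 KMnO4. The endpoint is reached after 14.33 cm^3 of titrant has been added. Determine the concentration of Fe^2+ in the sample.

0.280 M

n(KMnO4) = 0.07963 x 0.01433 = 0.001141 mol.
From the balanced equation, 1 mol KMnO4 reacts with 5 mol Fe^2+, so n(Fe^2+) = 0.001141 x 5/1 = 0.005705 mol.
[Fe^2+] = 0.005705 / 0.02036 L = 0.280 M.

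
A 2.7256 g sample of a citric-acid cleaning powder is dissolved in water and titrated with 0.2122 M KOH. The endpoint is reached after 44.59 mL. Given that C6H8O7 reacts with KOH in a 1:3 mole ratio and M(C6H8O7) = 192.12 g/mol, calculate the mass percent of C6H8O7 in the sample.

22.2%

n(KOH) = 0.2122 x 0.04459 = 0.009462 mol.
n(C6H8O7) = 0.009462 / 3 = 0.003154 mol.
mass of C6H8O7 = 0.003154 x 192.12 = 0.6059 g.
% purity = 0.6059 / 2.7256 x 100 = 22.2%.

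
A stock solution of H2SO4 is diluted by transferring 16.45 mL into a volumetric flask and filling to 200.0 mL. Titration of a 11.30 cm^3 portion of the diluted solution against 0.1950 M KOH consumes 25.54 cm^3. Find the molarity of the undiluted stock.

2.68 M

n(KOH) = 0.1950 x 0.02554 = 0.004980 mol.
n(H2SO4) in the aliquot = 0.004980 x 1/2 = 0.002490 mol.
[diluted H2SO4] = 0.002490 / 0.01130 = 0.2204 M.
Dilution factor = 200.0/16.45 = 12.16, so [stock] = 0.2204 x 12.16 = 2.68 M.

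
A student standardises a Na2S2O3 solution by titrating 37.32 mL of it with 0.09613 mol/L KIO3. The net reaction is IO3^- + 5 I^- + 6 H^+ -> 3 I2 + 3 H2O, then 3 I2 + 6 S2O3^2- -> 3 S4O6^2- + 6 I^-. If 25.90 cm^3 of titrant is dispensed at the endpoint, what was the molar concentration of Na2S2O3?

0.400 M

n(KIO3) = 0.09613 x 0.02590 = 0.002490 mol.
From the balanced equation, 1 mol KIO3 reacts with 6 mol Na2S2O3, so n(Na2S2O3) = 0.002490 x 6/1 = 0.01494 mol.
[Na2S2O3] = 0.01494 / 0.03732 L = 0.400 M.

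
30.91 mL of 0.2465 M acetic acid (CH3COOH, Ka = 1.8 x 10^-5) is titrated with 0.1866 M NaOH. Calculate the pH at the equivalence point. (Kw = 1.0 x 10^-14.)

8.89

n(CH3COOH) = 0.2465 x 0.03091 = 0.007619 mol; V(NaOH) at equivalence = 0.007619/0.1866 = 0.04083 L.
At equivalence all the acid is converted to CH3COO-; total volume = 0.03091 + 0.04083 = 0.07174 L, so [CH3COO-] = 0.007619/0.07174 = 0.1062 M.
Kb = Kw/Ka = 1.0e-14 / 1.8 x 10^-5 = 5.56e-10.
[OH^-] = sqrt(Kb x [CH3COO-]) = sqrt(5.56e-10 x 0.1062) = 7.68e-6 M.
pOH = 5.11, so pH = 14.00 - 5.11 = 8.89.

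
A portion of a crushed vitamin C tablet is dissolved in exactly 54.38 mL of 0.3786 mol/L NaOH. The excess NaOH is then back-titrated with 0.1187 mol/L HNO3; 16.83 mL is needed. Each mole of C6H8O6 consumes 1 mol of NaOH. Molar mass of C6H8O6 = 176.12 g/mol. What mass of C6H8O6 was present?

Total n(NaOH) added = 0.3786 x 0.05438 = 0.02059 mol.
n(HNO3) used = 0.1187 x 0.01683 = 0.001998 mol, which equals the excess n(NaOH).
So n(NaOH) consumed by the sample = 0.02059 - 0.001998 = 0.01859 mol.
n(C6H8O6) = 0.01859 / 1 = 0.01859 mol.
mass = 0.01859 mol x 176.12 g/mol = 3.27 g.

3.27 g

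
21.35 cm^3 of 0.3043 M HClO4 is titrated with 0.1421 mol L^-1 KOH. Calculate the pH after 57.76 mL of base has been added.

n(acid) = 0.3043 x 0.02135 = 0.006497 mol; n(KOH) added = 0.1421 x 0.05776 = 0.008208 mol.
Base is in excess by 0.008208 - 0.006497 = 0.001711 mol in a total volume of 0.07911 L.
[OH^-] = 0.001711/0.07911 = 0.02163 M, so pOH = 1.67 and pH = 14.00 - 1.67 = 12.33.

12.33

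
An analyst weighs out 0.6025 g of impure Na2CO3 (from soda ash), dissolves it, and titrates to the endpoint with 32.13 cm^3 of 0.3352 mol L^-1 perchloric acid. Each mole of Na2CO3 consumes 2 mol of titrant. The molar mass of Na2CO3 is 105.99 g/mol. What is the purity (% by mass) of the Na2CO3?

94.7%

n(HClO4) = 0.3352 x 0.03213 = 0.01077 mol.
n(Na2CO3) = 0.01077 / 2 = 0.005385 mol.
mass of Na2CO3 = 0.005385 x 105.99 = 0.5708 g.
% purity = 0.5708 / 0.6025 x 100 = 94.7%.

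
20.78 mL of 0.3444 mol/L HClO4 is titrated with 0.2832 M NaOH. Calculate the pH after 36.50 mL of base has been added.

n(acid) = 0.3444 x 0.02078 = 0.007157 mol; n(NaOH) added = 0.2832 x 0.03650 = 0.01034 mol.
Base is in excess by 0.01034 - 0.007157 = 0.003180 mol in a total volume of 0.05728 L.
[OH^-] = 0.003180/0.05728 = 0.05552 M, so pOH = 1.26 and pH = 14.00 - 1.26 = 12.74.

12.74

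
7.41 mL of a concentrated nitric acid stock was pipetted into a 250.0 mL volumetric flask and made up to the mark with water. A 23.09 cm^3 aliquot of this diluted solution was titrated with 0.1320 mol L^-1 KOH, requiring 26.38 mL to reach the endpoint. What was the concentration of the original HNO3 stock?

n(KOH) = 0.1320 x 0.02638 = 0.003482 mol.
n(HNO3) in the aliquot = 0.003482 mol.
[diluted HNO3] = 0.003482 / 0.02309 = 0.1508 M.
Dilution factor = 250.0/7.410 = 33.74, so [stock] = 0.1508 x 33.74 = 5.09 M.

5.09 M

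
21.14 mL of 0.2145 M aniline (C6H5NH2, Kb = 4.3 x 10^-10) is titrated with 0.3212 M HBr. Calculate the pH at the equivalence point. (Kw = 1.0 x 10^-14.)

2.76

n(C6H5NH2) = 0.2145 x 0.02114 = 0.004535 mol; V(HBr) at equivalence = 0.004535/0.3212 = 0.01412 L.
At equivalence the base is fully converted to C6H5NH3+; total volume = 0.03526 L, so [C6H5NH3+] = 0.004535/0.03526 = 0.1286 M.
Ka(C6H5NH3+) = Kw/Kb = 1.0e-14 / 4.3 x 10^-10 = 2.33e-5.
[H^+] = sqrt(Ka x [C6H5NH3+]) = sqrt(2.33e-5 x 0.1286) = 0.00173 M.
pH = -log(0.00173) = 2.76.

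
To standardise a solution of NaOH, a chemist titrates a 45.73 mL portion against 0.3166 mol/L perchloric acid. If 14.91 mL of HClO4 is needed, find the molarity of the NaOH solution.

n(HClO4) delivered = 0.3166 x 0.01491 = 0.004721 mol.
For a 1:1 reaction, n(NaOH) = 0.004721 mol.
[NaOH] = 0.004721 mol / 0.04573 L = 0.103 M.

0.103 M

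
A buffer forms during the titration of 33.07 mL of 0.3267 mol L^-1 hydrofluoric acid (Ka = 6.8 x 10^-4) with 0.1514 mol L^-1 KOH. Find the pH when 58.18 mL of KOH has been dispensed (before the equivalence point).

Initial n(HF) = 0.3267 x 0.03307 = 0.01080 mol.
n(KOH) added = 0.1514 x 0.05818 = 0.008808 mol, converting that many moles of HF to F-.
Remaining n(HF) = 0.001996 mol; n(F-) = 0.008808 mol.
By Henderson-Hasselbalch, pH = pKa + log([A^-]/[HA]) = 3.17 + log(0.008808/0.001996) = 3.17 + (+0.64) = 3.81.

3.81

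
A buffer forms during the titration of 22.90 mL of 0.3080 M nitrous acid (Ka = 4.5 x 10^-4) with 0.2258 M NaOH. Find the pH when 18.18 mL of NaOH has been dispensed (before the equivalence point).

3.49

Initial n(HNO2) = 0.3080 x 0.02290 = 0.007053 mol.
n(NaOH) added = 0.2258 x 0.01818 = 0.004105 mol, converting that many moles of HNO2 to NO2-.
Remaining n(HNO2) = 0.002948 mol; n(NO2-) = 0.004105 mol.
By Henderson-Hasselbalch, pH = pKa + log([A^-]/[HA]) = 3.35 + log(0.004105/0.002948) = 3.35 + (+0.14) = 3.49.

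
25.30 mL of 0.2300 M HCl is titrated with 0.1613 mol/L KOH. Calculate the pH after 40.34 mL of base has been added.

n(acid) = 0.2300 x 0.02530 = 0.005819 mol; n(KOH) added = 0.1613 x 0.04034 = 0.006507 mol.
Base is in excess by 0.006507 - 0.005819 = 0.0006878 mol in a total volume of 0.06564 L.
[OH^-] = 0.0006878/0.06564 = 0.01048 M, so pOH = 1.98 and pH = 14.00 - 1.98 = 12.02.

12.02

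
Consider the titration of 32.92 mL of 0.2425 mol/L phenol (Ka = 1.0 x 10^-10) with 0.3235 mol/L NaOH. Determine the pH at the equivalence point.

n(C6H5OH) = 0.2425 x 0.03292 = 0.007983 mol; V(NaOH) at equivalence = 0.007983/0.3235 = 0.02468 L.
At equivalence all the acid is converted to C6H5O-; total volume = 0.03292 + 0.02468 = 0.05760 L, so [C6H5O-] = 0.007983/0.05760 = 0.1386 M.
Kb = Kw/Ka = 1.0e-14 / 1.0 x 10^-10 = 0.000100.
[OH^-] = sqrt(Kb x [C6H5O-]) = sqrt(0.000100 x 0.1386) = 0.00372 M.
pOH = 2.43, so pH = 14.00 - 2.43 = 11.57.

11.57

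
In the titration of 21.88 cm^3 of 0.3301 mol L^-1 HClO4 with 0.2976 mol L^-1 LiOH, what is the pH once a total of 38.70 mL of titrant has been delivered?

n(acid) = 0.3301 x 0.02188 = 0.007223 mol; n(LiOH) added = 0.2976 x 0.03870 = 0.01152 mol.
Base is in excess by 0.01152 - 0.007223 = 0.004295 mol in a total volume of 0.06058 L.
[OH^-] = 0.004295/0.06058 = 0.07089 M, so pOH = 1.15 and pH = 14.00 - 1.15 = 12.85.

12.85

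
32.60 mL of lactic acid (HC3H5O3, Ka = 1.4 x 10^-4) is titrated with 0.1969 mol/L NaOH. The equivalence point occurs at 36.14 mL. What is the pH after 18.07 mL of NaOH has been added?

18.07 mL is exactly half the equivalence volume (36.14/2), i.e. the half-equivalence point.
There, n(HA) = n(A^-), so pH = pKa = -log(1.4 x 10^-4) = 3.85.

3.85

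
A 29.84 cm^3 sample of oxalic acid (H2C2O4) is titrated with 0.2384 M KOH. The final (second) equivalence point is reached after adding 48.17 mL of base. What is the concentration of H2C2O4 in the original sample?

n(KOH) = 0.2384 x 0.04817 = 0.01148 mol.
At the final (second) equivalence point, 2 mol OH^- react per mol H2C2O4, so n(H2C2O4) = 0.01148 / 2 = 0.005742 mol.
[H2C2O4] = 0.005742 / 0.02984 L = 0.192 M.

0.192 M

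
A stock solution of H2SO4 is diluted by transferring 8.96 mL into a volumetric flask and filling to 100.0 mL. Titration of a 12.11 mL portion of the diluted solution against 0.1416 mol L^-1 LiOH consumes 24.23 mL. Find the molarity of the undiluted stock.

n(LiOH) = 0.1416 x 0.02423 = 0.003431 mol.
n(H2SO4) in the aliquot = 0.003431 x 1/2 = 0.001715 mol.
[diluted H2SO4] = 0.001715 / 0.01211 = 0.1417 M.
Dilution factor = 100.0/8.960 = 11.16, so [stock] = 0.1417 x 11.16 = 1.58 M.

1.58 M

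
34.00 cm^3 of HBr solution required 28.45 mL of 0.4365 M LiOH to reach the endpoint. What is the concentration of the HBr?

n(LiOH) delivered = 0.4365 x 0.02845 = 0.01242 mol.
For a 1:1 reaction, n(HBr) = 0.01242 mol.
[HBr] = 0.01242 mol / 0.03400 L = 0.365 M.

0.365 M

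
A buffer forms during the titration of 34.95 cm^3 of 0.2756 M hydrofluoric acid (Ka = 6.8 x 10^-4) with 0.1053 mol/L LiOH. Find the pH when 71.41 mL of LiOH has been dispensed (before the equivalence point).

Initial n(HF) = 0.2756 x 0.03495 = 0.009632 mol.
n(LiOH) added = 0.1053 x 0.07141 = 0.007519 mol, converting that many moles of HF to F-.
Remaining n(HF) = 0.002113 mol; n(F-) = 0.007519 mol.
By Henderson-Hasselbalch, pH = pKa + log([A^-]/[HA]) = 3.17 + log(0.007519/0.002113) = 3.17 + (+0.55) = 3.72.

3.72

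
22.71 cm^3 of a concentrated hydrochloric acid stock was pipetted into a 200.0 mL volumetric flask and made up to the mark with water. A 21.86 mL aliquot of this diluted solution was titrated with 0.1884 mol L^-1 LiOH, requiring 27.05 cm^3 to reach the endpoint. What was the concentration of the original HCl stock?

n(LiOH) = 0.1884 x 0.02705 = 0.005096 mol.
n(HCl) in the aliquot = 0.005096 mol.
[diluted HCl] = 0.005096 / 0.02186 = 0.2331 M.
Dilution factor = 200.0/22.71 = 8.807, so [stock] = 0.2331 x 8.807 = 2.05 M.

2.05 M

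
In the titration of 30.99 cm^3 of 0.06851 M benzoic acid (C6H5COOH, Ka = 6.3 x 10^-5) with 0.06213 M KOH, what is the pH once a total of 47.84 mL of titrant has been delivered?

n(acid) = 0.06851 x 0.03099 = 0.002123 mol; n(KOH) added = 0.06213 x 0.04784 = 0.002972 mol.
Base is in excess by 0.002972 - 0.002123 = 0.0008492 mol in a total volume of 0.07883 L.
[OH^-] = 0.0008492/0.07883 = 0.01077 M, so pOH = 1.97 and pH = 14.00 - 1.97 = 12.03.

12.03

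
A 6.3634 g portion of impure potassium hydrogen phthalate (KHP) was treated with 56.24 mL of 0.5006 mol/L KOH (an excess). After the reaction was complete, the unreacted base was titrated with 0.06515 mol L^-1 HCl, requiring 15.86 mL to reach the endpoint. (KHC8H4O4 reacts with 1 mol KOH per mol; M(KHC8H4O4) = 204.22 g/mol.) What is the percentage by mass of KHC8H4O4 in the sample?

87.0%

Total n(KOH) added = 0.5006 x 0.05624 = 0.02815 mol.
n(HCl) used = 0.06515 x 0.01586 = 0.001033 mol, which equals the excess n(KOH).
So n(KOH) consumed by the sample = 0.02815 - 0.001033 = 0.02712 mol.
n(KHC8H4O4) = 0.02712 / 1 = 0.02712 mol.
mass KHC8H4O4 = 0.02712 x 204.22 = 5.539 g, so %KHC8H4O4 = 5.539/6.3634 x 100 = 87.0%.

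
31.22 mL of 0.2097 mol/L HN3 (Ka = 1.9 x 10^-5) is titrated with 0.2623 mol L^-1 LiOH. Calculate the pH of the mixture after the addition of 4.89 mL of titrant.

4.11

Initial n(HN3) = 0.2097 x 0.03122 = 0.006547 mol.
n(LiOH) added = 0.2623 x 0.004890 = 0.001283 mol, converting that many moles of HN3 to N3-.
Remaining n(HN3) = 0.005264 mol; n(N3-) = 0.001283 mol.
By Henderson-Hasselbalch, pH = pKa + log([A^-]/[HA]) = 4.72 + log(0.001283/0.005264) = 4.72 + (-0.61) = 4.11.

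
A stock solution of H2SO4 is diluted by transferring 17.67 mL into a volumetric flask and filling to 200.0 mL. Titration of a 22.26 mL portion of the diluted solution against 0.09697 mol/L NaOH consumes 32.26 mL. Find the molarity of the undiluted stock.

0.795 M

n(NaOH) = 0.09697 x 0.03226 = 0.003128 mol.
n(H2SO4) in the aliquot = 0.003128 x 1/2 = 0.001564 mol.
[diluted H2SO4] = 0.001564 / 0.02226 = 0.07027 M.
Dilution factor = 200.0/17.67 = 11.32, so [stock] = 0.07027 x 11.32 = 0.795 M.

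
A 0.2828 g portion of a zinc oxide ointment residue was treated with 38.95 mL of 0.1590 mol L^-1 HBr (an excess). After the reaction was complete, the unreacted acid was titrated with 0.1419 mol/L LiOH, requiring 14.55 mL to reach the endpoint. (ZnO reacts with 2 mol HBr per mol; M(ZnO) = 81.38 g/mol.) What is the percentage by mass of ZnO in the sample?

59.4%

Total n(HBr) added = 0.1590 x 0.03895 = 0.006193 mol.
n(LiOH) used = 0.1419 x 0.01455 = 0.002065 mol, which equals the excess n(HBr).
So n(HBr) consumed by the sample = 0.006193 - 0.002065 = 0.004128 mol.
n(ZnO) = 0.004128 / 2 = 0.002064 mol.
mass ZnO = 0.002064 x 81.38 = 0.1680 g, so %ZnO = 0.1680/0.2828 x 100 = 59.4%.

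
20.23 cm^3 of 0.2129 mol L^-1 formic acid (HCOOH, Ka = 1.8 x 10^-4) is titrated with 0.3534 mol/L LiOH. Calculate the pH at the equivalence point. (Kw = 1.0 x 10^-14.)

8.43

n(HCOOH) = 0.2129 x 0.02023 = 0.004307 mol; V(LiOH) at equivalence = 0.004307/0.3534 = 0.01219 L.
At equivalence all the acid is converted to HCOO-; total volume = 0.02023 + 0.01219 = 0.03242 L, so [HCOO-] = 0.004307/0.03242 = 0.1329 M.
Kb = Kw/Ka = 1.0e-14 / 1.8 x 10^-4 = 5.56e-11.
[OH^-] = sqrt(Kb x [HCOO-]) = sqrt(5.56e-11 x 0.1329) = 2.72e-6 M.
pOH = 5.57, so pH = 14.00 - 5.57 = 8.43.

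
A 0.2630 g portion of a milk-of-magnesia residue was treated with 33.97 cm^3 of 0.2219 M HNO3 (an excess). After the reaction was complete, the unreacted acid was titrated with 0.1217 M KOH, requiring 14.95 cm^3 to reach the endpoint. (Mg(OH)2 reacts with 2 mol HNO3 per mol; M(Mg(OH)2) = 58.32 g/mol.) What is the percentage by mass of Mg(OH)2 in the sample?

63.4%

Total n(HNO3) added = 0.2219 x 0.03397 = 0.007538 mol.
n(KOH) used = 0.1217 x 0.01495 = 0.001819 mol, which equals the excess n(HNO3).
So n(HNO3) consumed by the sample = 0.007538 - 0.001819 = 0.005719 mol.
n(Mg(OH)2) = 0.005719 / 2 = 0.002859 mol.
mass Mg(OH)2 = 0.002859 x 58.32 = 0.1668 g, so %Mg(OH)2 = 0.1668/0.2630 x 100 = 63.4%.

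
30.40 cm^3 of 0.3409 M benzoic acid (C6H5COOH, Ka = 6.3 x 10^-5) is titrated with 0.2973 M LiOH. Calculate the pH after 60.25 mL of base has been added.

12.92

n(acid) = 0.3409 x 0.03040 = 0.01036 mol; n(LiOH) added = 0.2973 x 0.06025 = 0.01791 mol.
Base is in excess by 0.01791 - 0.01036 = 0.007549 mol in a total volume of 0.09065 L.
[OH^-] = 0.007549/0.09065 = 0.08328 M, so pOH = 1.08 and pH = 14.00 - 1.08 = 12.92.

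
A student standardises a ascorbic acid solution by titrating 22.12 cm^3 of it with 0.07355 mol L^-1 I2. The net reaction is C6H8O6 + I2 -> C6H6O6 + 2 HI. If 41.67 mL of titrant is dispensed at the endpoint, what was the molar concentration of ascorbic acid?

0.139 M

n(I2) = 0.07355 x 0.04167 = 0.003065 mol.
From the balanced equation, 1 mol I2 reacts with 1 mol ascorbic acid, so n(ascorbic acid) = 0.003065 x 1/1 = 0.003065 mol.
[ascorbic acid] = 0.003065 / 0.02212 L = 0.139 M.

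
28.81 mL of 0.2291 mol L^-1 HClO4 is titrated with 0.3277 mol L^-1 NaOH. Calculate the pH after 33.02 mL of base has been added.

12.83

n(acid) = 0.2291 x 0.02881 = 0.006600 mol; n(NaOH) added = 0.3277 x 0.03302 = 0.01082 mol.
Base is in excess by 0.01082 - 0.006600 = 0.004220 mol in a total volume of 0.06183 L.
[OH^-] = 0.004220/0.06183 = 0.06826 M, so pOH = 1.17 and pH = 14.00 - 1.17 = 12.83.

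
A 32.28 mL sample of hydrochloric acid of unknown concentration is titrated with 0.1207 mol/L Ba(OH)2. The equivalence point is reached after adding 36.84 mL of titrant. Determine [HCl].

n(Ba(OH)2) delivered = 0.1207 x 0.03684 = 0.004447 mol.
The reaction is 2 HCl + 1 Ba(OH)2, so n(HCl) = 0.004447 x 2/1 = 0.008893 mol.
[HCl] = 0.008893 mol / 0.03228 L = 0.276 M.

0.276 M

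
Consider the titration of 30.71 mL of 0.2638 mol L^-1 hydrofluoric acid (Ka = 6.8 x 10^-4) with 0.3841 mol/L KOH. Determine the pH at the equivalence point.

8.18

n(HF) = 0.2638 x 0.03071 = 0.008101 mol; V(KOH) at equivalence = 0.008101/0.3841 = 0.02109 L.
At equivalence all the acid is converted to F-; total volume = 0.03071 + 0.02109 = 0.05180 L, so [F-] = 0.008101/0.05180 = 0.1564 M.
Kb = Kw/Ka = 1.0e-14 / 6.8 x 10^-4 = 1.47e-11.
[OH^-] = sqrt(Kb x [F-]) = sqrt(1.47e-11 x 0.1564) = 1.52e-6 M.
pOH = 5.82, so pH = 14.00 - 5.82 = 8.18.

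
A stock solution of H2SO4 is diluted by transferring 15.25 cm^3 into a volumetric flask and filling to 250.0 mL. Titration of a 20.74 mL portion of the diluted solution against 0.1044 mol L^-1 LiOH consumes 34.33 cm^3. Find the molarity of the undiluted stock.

n(LiOH) = 0.1044 x 0.03433 = 0.003584 mol.
n(H2SO4) in the aliquot = 0.003584 x 1/2 = 0.001792 mol.
[diluted H2SO4] = 0.001792 / 0.02074 = 0.08640 M.
Dilution factor = 250.0/15.25 = 16.39, so [stock] = 0.08640 x 16.39 = 1.42 M.

1.42 M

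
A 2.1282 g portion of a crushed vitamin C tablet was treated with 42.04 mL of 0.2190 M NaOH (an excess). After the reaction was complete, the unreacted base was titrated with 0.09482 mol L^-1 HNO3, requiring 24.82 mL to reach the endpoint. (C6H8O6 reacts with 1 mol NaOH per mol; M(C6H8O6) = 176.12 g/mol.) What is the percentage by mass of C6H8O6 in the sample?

56.7%

Total n(NaOH) added = 0.2190 x 0.04204 = 0.009207 mol.
n(HNO3) used = 0.09482 x 0.02482 = 0.002353 mol, which equals the excess n(NaOH).
So n(NaOH) consumed by the sample = 0.009207 - 0.002353 = 0.006853 mol.
n(C6H8O6) = 0.006853 / 1 = 0.006853 mol.
mass C6H8O6 = 0.006853 x 176.12 = 1.207 g, so %C6H8O6 = 1.207/2.1282 x 100 = 56.7%.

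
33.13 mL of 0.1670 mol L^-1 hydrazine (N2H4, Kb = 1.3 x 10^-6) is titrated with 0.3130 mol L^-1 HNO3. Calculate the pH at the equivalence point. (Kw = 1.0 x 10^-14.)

4.54

n(N2H4) = 0.1670 x 0.03313 = 0.005533 mol; V(HNO3) at equivalence = 0.005533/0.3130 = 0.01768 L.
At equivalence the base is fully converted to N2H5+; total volume = 0.05081 L, so [N2H5+] = 0.005533/0.05081 = 0.1089 M.
Ka(N2H5+) = Kw/Kb = 1.0e-14 / 1.3 x 10^-6 = 7.69e-9.
[H^+] = sqrt(Ka x [N2H5+]) = sqrt(7.69e-9 x 0.1089) = 2.89e-5 M.
pH = -log(2.89e-5) = 4.54.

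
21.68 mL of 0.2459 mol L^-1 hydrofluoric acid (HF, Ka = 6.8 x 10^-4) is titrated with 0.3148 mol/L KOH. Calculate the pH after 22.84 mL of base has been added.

12.62

n(acid) = 0.2459 x 0.02168 = 0.005331 mol; n(KOH) added = 0.3148 x 0.02284 = 0.007190 mol.
Base is in excess by 0.007190 - 0.005331 = 0.001859 mol in a total volume of 0.04452 L.
[OH^-] = 0.001859/0.04452 = 0.04175 M, so pOH = 1.38 and pH = 14.00 - 1.38 = 12.62.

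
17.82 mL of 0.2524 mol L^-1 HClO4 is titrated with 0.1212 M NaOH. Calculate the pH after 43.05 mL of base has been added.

n(acid) = 0.2524 x 0.01782 = 0.004498 mol; n(NaOH) added = 0.1212 x 0.04305 = 0.005218 mol.
Base is in excess by 0.005218 - 0.004498 = 0.0007199 mol in a total volume of 0.06087 L.
[OH^-] = 0.0007199/0.06087 = 0.01183 M, so pOH = 1.93 and pH = 14.00 - 1.93 = 12.07.

12.07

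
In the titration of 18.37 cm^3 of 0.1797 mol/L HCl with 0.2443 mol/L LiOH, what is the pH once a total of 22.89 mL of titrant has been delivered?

12.74

n(acid) = 0.1797 x 0.01837 = 0.003301 mol; n(LiOH) added = 0.2443 x 0.02289 = 0.005592 mol.
Base is in excess by 0.005592 - 0.003301 = 0.002291 mol in a total volume of 0.04126 L.
[OH^-] = 0.002291/0.04126 = 0.05552 M, so pOH = 1.26 and pH = 14.00 - 1.26 = 12.74.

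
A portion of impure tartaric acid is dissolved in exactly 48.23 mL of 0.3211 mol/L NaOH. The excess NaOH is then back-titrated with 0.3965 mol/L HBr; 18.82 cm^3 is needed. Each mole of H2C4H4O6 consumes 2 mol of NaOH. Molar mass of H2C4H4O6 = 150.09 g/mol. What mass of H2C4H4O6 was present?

Total n(NaOH) added = 0.3211 x 0.04823 = 0.01549 mol.
n(HBr) used = 0.3965 x 0.01882 = 0.007462 mol, which equals the excess n(NaOH).
So n(NaOH) consumed by the sample = 0.01549 - 0.007462 = 0.008025 mol.
n(H2C4H4O6) = 0.008025 / 2 = 0.004012 mol.
mass = 0.004012 mol x 150.09 g/mol = 0.602 g.

0.602 g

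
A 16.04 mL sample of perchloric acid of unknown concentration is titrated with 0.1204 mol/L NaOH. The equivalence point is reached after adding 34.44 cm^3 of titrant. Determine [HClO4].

0.259 M

n(NaOH) delivered = 0.1204 x 0.03444 = 0.004147 mol.
For a 1:1 reaction, n(HClO4) = 0.004147 mol.
[HClO4] = 0.004147 mol / 0.01604 L = 0.259 M.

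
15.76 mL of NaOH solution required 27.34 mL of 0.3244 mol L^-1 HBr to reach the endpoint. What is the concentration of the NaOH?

0.563 M

n(HBr) delivered = 0.3244 x 0.02734 = 0.008869 mol.
For a 1:1 reaction, n(NaOH) = 0.008869 mol.
[NaOH] = 0.008869 mol / 0.01576 L = 0.563 M.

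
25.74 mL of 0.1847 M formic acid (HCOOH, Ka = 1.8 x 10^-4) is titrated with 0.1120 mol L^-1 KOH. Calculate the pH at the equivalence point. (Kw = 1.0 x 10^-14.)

n(HCOOH) = 0.1847 x 0.02574 = 0.004754 mol; V(KOH) at equivalence = 0.004754/0.1120 = 0.04245 L.
At equivalence all the acid is converted to HCOO-; total volume = 0.02574 + 0.04245 = 0.06819 L, so [HCOO-] = 0.004754/0.06819 = 0.06972 M.
Kb = Kw/Ka = 1.0e-14 / 1.8 x 10^-4 = 5.56e-11.
[OH^-] = sqrt(Kb x [HCOO-]) = sqrt(5.56e-11 x 0.06972) = 1.97e-6 M.
pOH = 5.71, so pH = 14.00 - 5.71 = 8.29.

8.29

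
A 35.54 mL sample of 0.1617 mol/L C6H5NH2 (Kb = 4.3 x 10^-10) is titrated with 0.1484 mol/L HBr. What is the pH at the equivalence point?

n(C6H5NH2) = 0.1617 x 0.03554 = 0.005747 mol; V(HBr) at equivalence = 0.005747/0.1484 = 0.03873 L.
At equivalence the base is fully converted to C6H5NH3+; total volume = 0.07427 L, so [C6H5NH3+] = 0.005747/0.07427 = 0.07738 M.
Ka(C6H5NH3+) = Kw/Kb = 1.0e-14 / 4.3 x 10^-10 = 2.33e-5.
[H^+] = sqrt(Ka x [C6H5NH3+]) = sqrt(2.33e-5 x 0.07738) = 0.00134 M.
pH = -log(0.00134) = 2.87.

2.87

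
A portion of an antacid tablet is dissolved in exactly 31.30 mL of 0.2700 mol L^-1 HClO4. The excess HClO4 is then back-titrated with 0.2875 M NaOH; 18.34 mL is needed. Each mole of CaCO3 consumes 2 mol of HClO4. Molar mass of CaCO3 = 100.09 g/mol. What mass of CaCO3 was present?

Total n(HClO4) added = 0.2700 x 0.03130 = 0.008451 mol.
n(NaOH) used = 0.2875 x 0.01834 = 0.005273 mol, which equals the excess n(HClO4).
So n(HClO4) consumed by the sample = 0.008451 - 0.005273 = 0.003178 mol.
n(CaCO3) = 0.003178 / 2 = 0.001589 mol.
mass = 0.001589 mol x 100.09 g/mol = 0.159 g.

0.159 g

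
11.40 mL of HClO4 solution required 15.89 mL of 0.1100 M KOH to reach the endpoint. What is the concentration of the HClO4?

0.153 M

n(KOH) delivered = 0.1100 x 0.01589 = 0.001748 mol.
For a 1:1 reaction, n(HClO4) = 0.001748 mol.
[HClO4] = 0.001748 mol / 0.01140 L = 0.153 M.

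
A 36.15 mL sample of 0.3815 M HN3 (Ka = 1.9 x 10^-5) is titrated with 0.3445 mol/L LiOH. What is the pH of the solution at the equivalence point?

8.99

n(HN3) = 0.3815 x 0.03615 = 0.01379 mol; V(LiOH) at equivalence = 0.01379/0.3445 = 0.04003 L.
At equivalence all the acid is converted to N3-; total volume = 0.03615 + 0.04003 = 0.07618 L, so [N3-] = 0.01379/0.07618 = 0.1810 M.
Kb = Kw/Ka = 1.0e-14 / 1.9 x 10^-5 = 5.26e-10.
[OH^-] = sqrt(Kb x [N3-]) = sqrt(5.26e-10 x 0.1810) = 9.76e-6 M.
pOH = 5.01, so pH = 14.00 - 5.01 = 8.99.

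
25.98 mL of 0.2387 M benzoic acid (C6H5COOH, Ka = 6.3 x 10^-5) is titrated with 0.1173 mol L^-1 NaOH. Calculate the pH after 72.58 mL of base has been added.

n(acid) = 0.2387 x 0.02598 = 0.006201 mol; n(NaOH) added = 0.1173 x 0.07258 = 0.008514 mol.
Base is in excess by 0.008514 - 0.006201 = 0.002312 mol in a total volume of 0.09856 L.
[OH^-] = 0.002312/0.09856 = 0.02346 M, so pOH = 1.63 and pH = 14.00 - 1.63 = 12.37.

12.37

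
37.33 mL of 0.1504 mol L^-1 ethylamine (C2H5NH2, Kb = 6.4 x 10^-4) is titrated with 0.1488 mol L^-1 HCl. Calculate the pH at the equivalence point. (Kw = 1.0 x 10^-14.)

n(C2H5NH2) = 0.1504 x 0.03733 = 0.005614 mol; V(HCl) at equivalence = 0.005614/0.1488 = 0.03773 L.
At equivalence the base is fully converted to C2H5NH3+; total volume = 0.07506 L, so [C2H5NH3+] = 0.005614/0.07506 = 0.07480 M.
Ka(C2H5NH3+) = Kw/Kb = 1.0e-14 / 6.4 x 10^-4 = 1.56e-11.
[H^+] = sqrt(Ka x [C2H5NH3+]) = sqrt(1.56e-11 x 0.07480) = 1.08e-6 M.
pH = -log(1.08e-6) = 5.97.

5.97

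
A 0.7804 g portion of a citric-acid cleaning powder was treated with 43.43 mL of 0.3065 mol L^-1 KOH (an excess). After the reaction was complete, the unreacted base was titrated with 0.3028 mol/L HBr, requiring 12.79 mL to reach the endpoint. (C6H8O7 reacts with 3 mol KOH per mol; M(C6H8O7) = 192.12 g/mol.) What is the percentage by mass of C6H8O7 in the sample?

77.5%

Total n(KOH) added = 0.3065 x 0.04343 = 0.01331 mol.
n(HBr) used = 0.3028 x 0.01279 = 0.003873 mol, which equals the excess n(KOH).
So n(KOH) consumed by the sample = 0.01331 - 0.003873 = 0.009438 mol.
n(C6H8O7) = 0.009438 / 3 = 0.003146 mol.
mass C6H8O7 = 0.003146 x 192.12 = 0.6044 g, so %C6H8O7 = 0.6044/0.7804 x 100 = 77.5%.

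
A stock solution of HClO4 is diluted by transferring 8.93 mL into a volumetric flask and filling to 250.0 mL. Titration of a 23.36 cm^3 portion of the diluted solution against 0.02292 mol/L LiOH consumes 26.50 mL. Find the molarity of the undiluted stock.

0.728 M

n(LiOH) = 0.02292 x 0.02650 = 0.0006074 mol.
n(HClO4) in the aliquot = 0.0006074 mol.
[diluted HClO4] = 0.0006074 / 0.02336 = 0.02600 M.
Dilution factor = 250.0/8.930 = 28.00, so [stock] = 0.02600 x 28.00 = 0.728 M.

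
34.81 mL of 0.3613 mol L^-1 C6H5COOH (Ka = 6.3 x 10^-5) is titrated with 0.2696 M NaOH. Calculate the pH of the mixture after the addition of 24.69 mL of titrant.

4.25

Initial n(C6H5COOH) = 0.3613 x 0.03481 = 0.01258 mol.
n(NaOH) added = 0.2696 x 0.02469 = 0.006656 mol, converting that many moles of C6H5COOH to C6H5COO-.
Remaining n(C6H5COOH) = 0.005920 mol; n(C6H5COO-) = 0.006656 mol.
By Henderson-Hasselbalch, pH = pKa + log([A^-]/[HA]) = 4.20 + log(0.006656/0.005920) = 4.20 + (+0.05) = 4.25.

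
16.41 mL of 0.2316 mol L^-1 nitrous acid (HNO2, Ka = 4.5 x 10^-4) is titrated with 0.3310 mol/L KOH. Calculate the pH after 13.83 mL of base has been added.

n(acid) = 0.2316 x 0.01641 = 0.003801 mol; n(KOH) added = 0.3310 x 0.01383 = 0.004578 mol.
Base is in excess by 0.004578 - 0.003801 = 0.0007772 mol in a total volume of 0.03024 L.
[OH^-] = 0.0007772/0.03024 = 0.02570 M, so pOH = 1.59 and pH = 14.00 - 1.59 = 12.41.

12.41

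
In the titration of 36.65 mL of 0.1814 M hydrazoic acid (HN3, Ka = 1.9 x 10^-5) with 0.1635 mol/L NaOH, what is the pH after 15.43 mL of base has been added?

4.51

Initial n(HN3) = 0.1814 x 0.03665 = 0.006648 mol.
n(NaOH) added = 0.1635 x 0.01543 = 0.002523 mol, converting that many moles of HN3 to N3-.
Remaining n(HN3) = 0.004126 mol; n(N3-) = 0.002523 mol.
By Henderson-Hasselbalch, pH = pKa + log([A^-]/[HA]) = 4.72 + log(0.002523/0.004126) = 4.72 + (-0.21) = 4.51.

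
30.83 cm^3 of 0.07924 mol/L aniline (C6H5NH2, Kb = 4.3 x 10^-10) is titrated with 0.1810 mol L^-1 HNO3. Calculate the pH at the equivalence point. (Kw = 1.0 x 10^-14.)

2.95

n(C6H5NH2) = 0.07924 x 0.03083 = 0.002443 mol; V(HNO3) at equivalence = 0.002443/0.1810 = 0.01350 L.
At equivalence the base is fully converted to C6H5NH3+; total volume = 0.04433 L, so [C6H5NH3+] = 0.002443/0.04433 = 0.05511 M.
Ka(C6H5NH3+) = Kw/Kb = 1.0e-14 / 4.3 x 10^-10 = 2.33e-5.
[H^+] = sqrt(Ka x [C6H5NH3+]) = sqrt(2.33e-5 x 0.05511) = 0.00113 M.
pH = -log(0.00113) = 2.95.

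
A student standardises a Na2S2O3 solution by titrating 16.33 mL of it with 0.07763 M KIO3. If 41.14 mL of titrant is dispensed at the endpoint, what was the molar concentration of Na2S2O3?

1.17 M

n(KIO3) = 0.07763 x 0.04114 = 0.003194 mol.
From the balanced equation, 1 mol KIO3 reacts with 6 mol Na2S2O3, so n(Na2S2O3) = 0.003194 x 6/1 = 0.01916 mol.
[Na2S2O3] = 0.01916 / 0.01633 L = 1.17 M.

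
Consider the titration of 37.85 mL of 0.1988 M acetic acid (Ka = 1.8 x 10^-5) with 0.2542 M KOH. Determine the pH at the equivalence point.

8.90

n(CH3COOH) = 0.1988 x 0.03785 = 0.007525 mol; V(KOH) at equivalence = 0.007525/0.2542 = 0.02960 L.
At equivalence all the acid is converted to CH3COO-; total volume = 0.03785 + 0.02960 = 0.06745 L, so [CH3COO-] = 0.007525/0.06745 = 0.1116 M.
Kb = Kw/Ka = 1.0e-14 / 1.8 x 10^-5 = 5.56e-10.
[OH^-] = sqrt(Kb x [CH3COO-]) = sqrt(5.56e-10 x 0.1116) = 7.87e-6 M.
pOH = 5.10, so pH = 14.00 - 5.10 = 8.90.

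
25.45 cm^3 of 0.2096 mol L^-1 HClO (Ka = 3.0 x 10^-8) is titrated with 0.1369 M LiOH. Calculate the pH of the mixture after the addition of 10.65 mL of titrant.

7.10

Initial n(HClO) = 0.2096 x 0.02545 = 0.005334 mol.
n(LiOH) added = 0.1369 x 0.01065 = 0.001458 mol, converting that many moles of HClO to ClO-.
Remaining n(HClO) = 0.003876 mol; n(ClO-) = 0.001458 mol.
By Henderson-Hasselbalch, pH = pKa + log([A^-]/[HA]) = 7.52 + log(0.001458/0.003876) = 7.52 + (-0.42) = 7.10.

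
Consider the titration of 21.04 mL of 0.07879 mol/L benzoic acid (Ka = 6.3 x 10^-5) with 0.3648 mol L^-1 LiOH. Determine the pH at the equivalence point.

n(C6H5COOH) = 0.07879 x 0.02104 = 0.001658 mol; V(LiOH) at equivalence = 0.001658/0.3648 = 0.004544 L.
At equivalence all the acid is converted to C6H5COO-; total volume = 0.02104 + 0.004544 = 0.02558 L, so [C6H5COO-] = 0.001658/0.02558 = 0.06480 M.
Kb = Kw/Ka = 1.0e-14 / 6.3 x 10^-5 = 1.59e-10.
[OH^-] = sqrt(Kb x [C6H5COO-]) = sqrt(1.59e-10 x 0.06480) = 3.21e-6 M.
pOH = 5.49, so pH = 14.00 - 5.49 = 8.51.

8.51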